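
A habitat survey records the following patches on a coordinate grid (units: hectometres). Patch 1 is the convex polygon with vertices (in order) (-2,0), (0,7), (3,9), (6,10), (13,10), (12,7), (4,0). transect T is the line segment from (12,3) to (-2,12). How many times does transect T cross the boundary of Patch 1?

2

The segment meets the boundary at (2.836,8.891), (9.365,4.694).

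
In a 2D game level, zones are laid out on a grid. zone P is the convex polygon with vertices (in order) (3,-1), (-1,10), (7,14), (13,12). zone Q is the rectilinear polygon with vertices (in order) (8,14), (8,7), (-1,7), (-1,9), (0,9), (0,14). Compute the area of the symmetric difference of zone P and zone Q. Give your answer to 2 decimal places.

70.74

|zone P| = 101, |zone Q| = 58, |zone P∩zone Q| = 44.1288.
|zone P △ zone Q| = |zone P| + |zone Q| − 2·|zone P∩zone Q| = 101 + 58 − 88.2576 = 70.74.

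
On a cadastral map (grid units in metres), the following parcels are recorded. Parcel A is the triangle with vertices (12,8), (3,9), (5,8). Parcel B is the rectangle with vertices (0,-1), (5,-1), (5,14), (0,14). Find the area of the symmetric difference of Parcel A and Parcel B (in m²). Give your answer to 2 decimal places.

|Parcel A| = 3.5, |Parcel B| = 75, |Parcel A∩Parcel B| = 0.7778.
|Parcel A △ Parcel B| = |Parcel A| + |Parcel B| − 2·|Parcel A∩Parcel B| = 3.5 + 75 − 1.5556 = 76.94.

76.94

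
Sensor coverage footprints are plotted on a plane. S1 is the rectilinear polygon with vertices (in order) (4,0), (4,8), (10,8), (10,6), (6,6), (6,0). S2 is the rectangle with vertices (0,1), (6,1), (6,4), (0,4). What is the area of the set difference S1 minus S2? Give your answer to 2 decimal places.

|S1| = 24, |S1∩S2| = 6.
|S1 ∖ S2| = |S1| − |S1∩S2| = 24 − 6 = 18.00.

18.00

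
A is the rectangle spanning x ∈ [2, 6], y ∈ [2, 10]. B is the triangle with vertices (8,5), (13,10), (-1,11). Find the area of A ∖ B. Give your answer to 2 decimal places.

|A| = 32, |A∩B| = 9.3333.
|A ∖ B| = |A| − |A∩B| = 32 − 9.3333 = 22.67.

22.67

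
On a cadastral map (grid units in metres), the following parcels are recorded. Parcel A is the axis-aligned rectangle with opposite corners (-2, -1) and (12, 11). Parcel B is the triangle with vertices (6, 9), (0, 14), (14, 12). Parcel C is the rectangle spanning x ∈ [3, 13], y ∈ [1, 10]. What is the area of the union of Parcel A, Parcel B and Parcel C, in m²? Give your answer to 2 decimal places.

By inclusion–exclusion:
Individual areas: |Parcel A| = 168, |Parcel B| = 29, |Parcel C| = 90.
|Parcel A∩Parcel B| = 7.7333.
|Parcel A∩Parcel C|: x∈[3,12], y∈[1,10] → 9·9 = 81.
|Parcel B∩Parcel C| = 1.9333.
|Parcel A∩Parcel B∩Parcel C| = 1.9333.
|Parcel A ∪ Parcel B ∪ Parcel C| = 287 − 90.6667 + 1.9333 = 198.27.

198.27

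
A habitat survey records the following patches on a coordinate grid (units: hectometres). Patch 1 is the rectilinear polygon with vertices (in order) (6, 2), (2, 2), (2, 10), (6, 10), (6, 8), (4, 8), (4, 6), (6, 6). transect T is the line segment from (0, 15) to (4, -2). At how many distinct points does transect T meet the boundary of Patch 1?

2

The segment meets the boundary at (3.059,2), (2,6.5).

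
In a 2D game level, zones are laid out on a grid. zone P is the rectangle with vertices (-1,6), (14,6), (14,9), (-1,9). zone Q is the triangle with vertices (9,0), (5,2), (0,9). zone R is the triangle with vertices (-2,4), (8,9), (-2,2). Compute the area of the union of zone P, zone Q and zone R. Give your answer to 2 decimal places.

By inclusion–exclusion:
Individual areas: |zone P| = 45, |zone Q| = 9, |zone R| = 10.
|zone P∩zone Q| = 1.2857.
|zone P∩zone R| = 2.5714.
|zone Q∩zone R| = 0.6341.
|zone P∩zone Q∩zone R| = 0.1629.
|zone P ∪ zone Q ∪ zone R| = 64 − 4.4912 + 0.1629 = 59.67.

59.67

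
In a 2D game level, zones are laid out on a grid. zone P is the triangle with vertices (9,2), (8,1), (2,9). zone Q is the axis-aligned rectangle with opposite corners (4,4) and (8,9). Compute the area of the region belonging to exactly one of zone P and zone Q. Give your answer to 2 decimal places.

|zone P| = 7, |zone Q| = 20, |zone P∩zone Q| = 2.4583.
|zone P △ zone Q| = |zone P| + |zone Q| − 2·|zone P∩zone Q| = 7 + 20 − 4.9167 = 22.08.

22.08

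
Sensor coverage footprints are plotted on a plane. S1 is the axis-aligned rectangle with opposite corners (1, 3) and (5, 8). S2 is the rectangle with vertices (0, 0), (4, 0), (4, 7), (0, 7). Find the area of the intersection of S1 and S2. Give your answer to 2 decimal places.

|S1∩S2|: x∈[1,4], y∈[3,7] → 3·4 = 12.

12.00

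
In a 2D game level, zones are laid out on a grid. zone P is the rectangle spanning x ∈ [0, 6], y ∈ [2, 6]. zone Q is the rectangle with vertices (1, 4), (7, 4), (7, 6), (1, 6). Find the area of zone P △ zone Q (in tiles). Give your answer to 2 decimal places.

16.00

|zone P∩zone Q|: x∈[1,6], y∈[4,6] → 5·2 = 10.
|zone P △ zone Q| = |zone P| + |zone Q| − 2·|zone P∩zone Q| = 24 + 12 − 20 = 16.00.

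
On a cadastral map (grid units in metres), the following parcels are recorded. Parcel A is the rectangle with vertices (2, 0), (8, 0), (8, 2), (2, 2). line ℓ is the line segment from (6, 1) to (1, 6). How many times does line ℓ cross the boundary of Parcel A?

The segment meets the boundary at (5,2).

1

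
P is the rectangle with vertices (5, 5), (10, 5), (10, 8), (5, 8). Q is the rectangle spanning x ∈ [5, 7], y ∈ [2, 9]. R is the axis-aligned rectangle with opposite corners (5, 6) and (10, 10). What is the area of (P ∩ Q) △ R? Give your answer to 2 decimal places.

18.00

|P ∩ Q| = 6.
|(P ∩ Q) ∩ R| = 4.
|(P ∩ Q) △ R| = 6 + 20 − 8 = 18.00.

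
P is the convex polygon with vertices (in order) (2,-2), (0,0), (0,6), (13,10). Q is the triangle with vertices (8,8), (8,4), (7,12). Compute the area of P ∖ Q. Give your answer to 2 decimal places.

|P| = 62, |P∩Q| = 1.1569.
|P ∖ Q| = |P| − |P∩Q| = 62 − 1.1569 = 60.84.

60.84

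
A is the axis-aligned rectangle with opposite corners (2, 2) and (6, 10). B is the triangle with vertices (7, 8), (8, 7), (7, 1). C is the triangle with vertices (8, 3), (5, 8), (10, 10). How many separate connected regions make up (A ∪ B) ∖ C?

(A ∪ B) ∖ C splits into 2 disjoint pieces (area 30.9667, area 0.8768).

2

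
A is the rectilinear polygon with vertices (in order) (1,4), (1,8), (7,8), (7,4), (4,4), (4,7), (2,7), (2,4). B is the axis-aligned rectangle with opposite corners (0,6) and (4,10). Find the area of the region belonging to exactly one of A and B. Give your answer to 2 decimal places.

26.00

|A| = 18, |B| = 16, |A∩B| = 4.
|A △ B| = |A| + |B| − 2·|A∩B| = 18 + 16 − 8 = 26.00.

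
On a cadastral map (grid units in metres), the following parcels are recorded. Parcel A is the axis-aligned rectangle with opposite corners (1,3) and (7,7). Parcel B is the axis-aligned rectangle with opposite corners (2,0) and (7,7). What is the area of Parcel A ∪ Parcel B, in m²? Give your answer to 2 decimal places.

39.00

By inclusion–exclusion:
Individual areas: |Parcel A| = 24, |Parcel B| = 35.
|Parcel A∩Parcel B|: x∈[2,7], y∈[3,7] → 5·4 = 20.
|Parcel A ∪ Parcel B| = 59 − 20 = 39.00.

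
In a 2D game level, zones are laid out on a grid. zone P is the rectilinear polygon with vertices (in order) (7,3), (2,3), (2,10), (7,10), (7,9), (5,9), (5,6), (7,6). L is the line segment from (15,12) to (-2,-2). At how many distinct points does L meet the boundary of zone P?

2

The segment meets the boundary at (4.071,3), (7,5.412).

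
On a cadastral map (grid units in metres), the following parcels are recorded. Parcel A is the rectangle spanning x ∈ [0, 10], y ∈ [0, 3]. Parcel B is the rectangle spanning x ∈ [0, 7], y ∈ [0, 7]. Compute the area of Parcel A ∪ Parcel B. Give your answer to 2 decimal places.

58.00

By inclusion–exclusion:
Individual areas: |Parcel A| = 30, |Parcel B| = 49.
|Parcel A∩Parcel B|: x∈[0,7], y∈[0,3] → 7·3 = 21.
|Parcel A ∪ Parcel B| = 79 − 21 = 58.00.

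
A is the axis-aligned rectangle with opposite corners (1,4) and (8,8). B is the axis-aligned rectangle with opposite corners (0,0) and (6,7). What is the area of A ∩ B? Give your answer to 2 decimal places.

|A∩B|: x∈[1,6], y∈[4,7] → 5·3 = 15.

15.00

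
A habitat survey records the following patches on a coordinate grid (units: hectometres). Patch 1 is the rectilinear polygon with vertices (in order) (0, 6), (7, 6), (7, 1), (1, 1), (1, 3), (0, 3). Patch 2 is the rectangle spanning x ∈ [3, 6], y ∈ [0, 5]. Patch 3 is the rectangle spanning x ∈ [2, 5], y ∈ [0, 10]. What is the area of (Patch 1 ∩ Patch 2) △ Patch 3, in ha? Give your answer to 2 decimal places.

26.00

|Patch 1 ∩ Patch 2| = 12.
|(Patch 1 ∩ Patch 2) ∩ Patch 3| = 8.
|(Patch 1 ∩ Patch 2) △ Patch 3| = 12 + 30 − 16 = 26.00.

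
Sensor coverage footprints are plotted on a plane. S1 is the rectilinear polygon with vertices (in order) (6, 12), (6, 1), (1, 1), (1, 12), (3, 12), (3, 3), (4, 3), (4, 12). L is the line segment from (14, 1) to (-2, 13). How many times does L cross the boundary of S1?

4

The segment meets the boundary at (1,10.75), (3,9.25), (4,8.5), (6,7).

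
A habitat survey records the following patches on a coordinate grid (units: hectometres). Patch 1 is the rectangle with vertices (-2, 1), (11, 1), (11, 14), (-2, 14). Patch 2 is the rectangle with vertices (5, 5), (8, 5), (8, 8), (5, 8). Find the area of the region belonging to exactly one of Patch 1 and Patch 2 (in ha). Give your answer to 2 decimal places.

160.00

|Patch 1∩Patch 2|: x∈[5,8], y∈[5,8] → 3·3 = 9.
|Patch 1 △ Patch 2| = |Patch 1| + |Patch 2| − 2·|Patch 1∩Patch 2| = 169 + 9 − 18 = 160.00.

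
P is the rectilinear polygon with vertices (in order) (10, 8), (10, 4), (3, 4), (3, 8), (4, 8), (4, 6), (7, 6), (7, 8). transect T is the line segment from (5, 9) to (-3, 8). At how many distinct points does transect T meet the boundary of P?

The segment lies entirely outside P and never meets its boundary.

0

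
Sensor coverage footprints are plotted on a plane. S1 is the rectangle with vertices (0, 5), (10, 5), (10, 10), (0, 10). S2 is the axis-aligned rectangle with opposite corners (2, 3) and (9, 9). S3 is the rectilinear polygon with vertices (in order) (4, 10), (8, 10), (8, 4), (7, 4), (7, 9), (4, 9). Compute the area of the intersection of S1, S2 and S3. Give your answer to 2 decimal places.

4.00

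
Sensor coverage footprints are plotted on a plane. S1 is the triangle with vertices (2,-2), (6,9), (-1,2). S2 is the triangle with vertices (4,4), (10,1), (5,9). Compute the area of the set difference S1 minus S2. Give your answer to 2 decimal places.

|S1| = 24.5, |S1∩S2| = 2.1385.
|S1 ∖ S2| = |S1| − |S1∩S2| = 24.5 − 2.1385 = 22.36.

22.36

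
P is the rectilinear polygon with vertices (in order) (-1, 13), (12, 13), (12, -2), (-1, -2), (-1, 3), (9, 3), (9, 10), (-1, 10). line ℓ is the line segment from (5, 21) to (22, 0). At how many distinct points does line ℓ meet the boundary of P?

The segment meets the boundary at (12,12.353), (11.476,13).

2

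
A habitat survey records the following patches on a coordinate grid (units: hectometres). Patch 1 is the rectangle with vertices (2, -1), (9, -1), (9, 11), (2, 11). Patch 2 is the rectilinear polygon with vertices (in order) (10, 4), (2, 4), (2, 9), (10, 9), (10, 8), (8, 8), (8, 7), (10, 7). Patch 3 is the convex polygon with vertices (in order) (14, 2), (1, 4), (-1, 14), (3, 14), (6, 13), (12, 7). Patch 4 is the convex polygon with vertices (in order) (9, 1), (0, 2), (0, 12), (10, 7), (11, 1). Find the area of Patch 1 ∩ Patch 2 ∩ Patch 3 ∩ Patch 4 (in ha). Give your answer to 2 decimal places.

32.00

The intersection is the polygon with vertices (2,9), (6,9), (8,8), (8,7), (9,7), (9,4), (2,4).
By the shoelace formula its area is 32.00.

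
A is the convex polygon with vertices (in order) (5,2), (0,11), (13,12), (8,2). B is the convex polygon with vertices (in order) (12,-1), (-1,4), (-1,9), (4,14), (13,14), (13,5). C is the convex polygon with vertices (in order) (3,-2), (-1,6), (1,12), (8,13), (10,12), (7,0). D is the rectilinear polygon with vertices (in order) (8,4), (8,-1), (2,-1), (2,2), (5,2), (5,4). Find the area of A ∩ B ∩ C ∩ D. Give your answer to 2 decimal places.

5.50

The intersection is the polygon with vertices (7.5,2), (5,2), (5,4), (8,4).
By the shoelace formula its area is 5.50.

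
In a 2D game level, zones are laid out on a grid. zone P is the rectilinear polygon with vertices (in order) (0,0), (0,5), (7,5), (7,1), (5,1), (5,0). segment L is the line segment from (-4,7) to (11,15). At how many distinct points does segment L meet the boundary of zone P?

The segment lies entirely outside zone P and never meets its boundary.

0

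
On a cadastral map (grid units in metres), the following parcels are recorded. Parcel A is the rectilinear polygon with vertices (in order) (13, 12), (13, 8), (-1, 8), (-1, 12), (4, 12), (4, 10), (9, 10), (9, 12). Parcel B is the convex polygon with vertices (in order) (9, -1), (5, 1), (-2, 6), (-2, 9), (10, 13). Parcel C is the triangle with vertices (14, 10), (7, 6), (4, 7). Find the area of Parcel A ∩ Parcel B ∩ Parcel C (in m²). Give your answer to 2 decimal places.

0.82

The intersection is the polygon with vertices (9.643,8), (7.333,8), (9.693,8.708).
By the shoelace formula its area is 0.82.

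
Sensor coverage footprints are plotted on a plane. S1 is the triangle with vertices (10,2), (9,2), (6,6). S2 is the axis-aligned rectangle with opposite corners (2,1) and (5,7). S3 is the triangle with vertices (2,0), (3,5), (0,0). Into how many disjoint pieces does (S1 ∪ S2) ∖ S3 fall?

2

(S1 ∪ S2) ∖ S3 splits into 2 disjoint pieces (area 2, area 16.4333).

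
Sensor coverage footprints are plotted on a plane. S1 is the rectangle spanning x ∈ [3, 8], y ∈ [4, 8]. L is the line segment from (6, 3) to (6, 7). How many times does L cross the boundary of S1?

The segment meets the boundary at (6,4).

1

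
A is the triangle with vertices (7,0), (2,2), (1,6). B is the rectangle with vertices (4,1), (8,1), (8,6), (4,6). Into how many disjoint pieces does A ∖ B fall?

2

A ∖ B splits into 2 disjoint pieces (area 0.75, area 6.3).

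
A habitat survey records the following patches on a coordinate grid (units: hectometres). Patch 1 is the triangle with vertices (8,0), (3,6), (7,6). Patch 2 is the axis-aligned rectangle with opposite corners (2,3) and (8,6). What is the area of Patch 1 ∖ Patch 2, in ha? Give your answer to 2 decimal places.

|Patch 1| = 12, |Patch 1∩Patch 2| = 9.
|Patch 1 ∖ Patch 2| = |Patch 1| − |Patch 1∩Patch 2| = 12 − 9 = 3.00.

3.00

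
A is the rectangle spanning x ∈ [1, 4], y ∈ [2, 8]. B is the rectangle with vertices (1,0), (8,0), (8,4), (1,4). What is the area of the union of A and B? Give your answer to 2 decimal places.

40.00

By inclusion–exclusion:
Individual areas: |A| = 18, |B| = 28.
|A∩B|: x∈[1,4], y∈[2,4] → 3·2 = 6.
|A ∪ B| = 46 − 6 = 40.00.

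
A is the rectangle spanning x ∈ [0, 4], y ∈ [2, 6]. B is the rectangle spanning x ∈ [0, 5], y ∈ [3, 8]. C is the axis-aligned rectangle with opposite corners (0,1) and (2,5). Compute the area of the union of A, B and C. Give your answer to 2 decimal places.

By inclusion–exclusion:
Individual areas: |A| = 16, |B| = 25, |C| = 8.
|A∩B|: x∈[0,4], y∈[3,6] → 4·3 = 12.
|A∩C|: x∈[0,2], y∈[2,5] → 2·3 = 6.
|B∩C|: x∈[0,2], y∈[3,5] → 2·2 = 4.
|A∩B∩C| = 4.
|A ∪ B ∪ C| = 49 − 22 + 4 = 31.00.

31.00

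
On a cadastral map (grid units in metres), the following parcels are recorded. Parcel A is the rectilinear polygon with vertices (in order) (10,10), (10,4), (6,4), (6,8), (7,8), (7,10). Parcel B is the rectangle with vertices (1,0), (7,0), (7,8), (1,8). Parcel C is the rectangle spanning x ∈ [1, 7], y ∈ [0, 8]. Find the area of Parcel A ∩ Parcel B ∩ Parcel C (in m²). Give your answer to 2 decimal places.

4.00

The intersection is the polygon with vertices (6,8), (7,8), (7,4), (6,4).
By the shoelace formula its area is 4.00.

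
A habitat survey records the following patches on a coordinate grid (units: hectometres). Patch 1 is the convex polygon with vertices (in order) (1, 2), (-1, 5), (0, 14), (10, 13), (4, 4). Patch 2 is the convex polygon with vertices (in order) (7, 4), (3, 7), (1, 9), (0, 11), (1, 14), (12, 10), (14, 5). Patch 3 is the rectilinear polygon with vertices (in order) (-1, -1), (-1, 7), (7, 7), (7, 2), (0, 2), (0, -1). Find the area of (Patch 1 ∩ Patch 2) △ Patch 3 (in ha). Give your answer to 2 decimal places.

78.89

|Patch 1 ∩ Patch 2| = 40.388.
|(Patch 1 ∩ Patch 2) ∩ Patch 3| = 2.25.
|(Patch 1 ∩ Patch 2) △ Patch 3| = 40.388 + 43 − 4.5 = 78.89.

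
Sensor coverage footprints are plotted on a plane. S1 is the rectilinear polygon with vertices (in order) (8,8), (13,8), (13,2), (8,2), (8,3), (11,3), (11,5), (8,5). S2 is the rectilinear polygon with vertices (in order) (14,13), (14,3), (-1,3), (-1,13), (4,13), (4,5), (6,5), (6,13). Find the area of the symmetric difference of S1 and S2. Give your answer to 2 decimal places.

|S1| = 24, |S2| = 134, |S1∩S2| = 19.
|S1 △ S2| = |S1| + |S2| − 2·|S1∩S2| = 24 + 134 − 38 = 120.00.

120.00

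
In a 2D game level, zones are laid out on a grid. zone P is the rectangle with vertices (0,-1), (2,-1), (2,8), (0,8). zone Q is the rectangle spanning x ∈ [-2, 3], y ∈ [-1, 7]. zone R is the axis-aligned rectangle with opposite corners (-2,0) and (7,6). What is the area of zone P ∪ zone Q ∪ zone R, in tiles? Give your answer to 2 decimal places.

66.00

By inclusion–exclusion:
Individual areas: |zone P| = 18, |zone Q| = 40, |zone R| = 54.
|zone P∩zone Q|: x∈[0,2], y∈[-1,7] → 2·8 = 16.
|zone P∩zone R|: x∈[0,2], y∈[0,6] → 2·6 = 12.
|zone Q∩zone R|: x∈[-2,3], y∈[0,6] → 5·6 = 30.
|zone P∩zone Q∩zone R| = 12.
|zone P ∪ zone Q ∪ zone R| = 112 − 58 + 12 = 66.00.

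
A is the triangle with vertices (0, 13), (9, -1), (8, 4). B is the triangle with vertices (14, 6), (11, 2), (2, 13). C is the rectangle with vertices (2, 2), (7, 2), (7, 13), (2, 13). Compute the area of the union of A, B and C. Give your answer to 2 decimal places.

87.33

By inclusion–exclusion:
Individual areas: |A| = 15.5, |B| = 34.5, |C| = 55.
|A∩B| = 0.
|A∩C| = 9.6875.
|B∩C| = 7.9861.
|A∩B∩C| = 0.
|A ∪ B ∪ C| = 105 − 17.6736 + 0 = 87.33.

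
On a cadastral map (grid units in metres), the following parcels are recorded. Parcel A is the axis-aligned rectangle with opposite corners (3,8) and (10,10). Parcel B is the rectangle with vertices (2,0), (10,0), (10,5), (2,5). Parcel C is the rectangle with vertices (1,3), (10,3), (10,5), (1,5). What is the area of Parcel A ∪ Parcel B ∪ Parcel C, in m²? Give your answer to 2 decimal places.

By inclusion–exclusion:
Individual areas: |Parcel A| = 14, |Parcel B| = 40, |Parcel C| = 18.
|Parcel A∩Parcel B| = 0 (no overlap).
|Parcel A∩Parcel C| = 0 (no overlap).
|Parcel B∩Parcel C|: x∈[2,10], y∈[3,5] → 8·2 = 16.
|Parcel A∩Parcel B∩Parcel C| = 0.
|Parcel A ∪ Parcel B ∪ Parcel C| = 72 − 16 + 0 = 56.00.

56.00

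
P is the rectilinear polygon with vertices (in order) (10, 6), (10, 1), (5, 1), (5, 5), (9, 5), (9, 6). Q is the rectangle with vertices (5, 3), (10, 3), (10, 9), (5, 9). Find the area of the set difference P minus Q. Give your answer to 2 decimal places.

10.00

|P| = 21, |P∩Q| = 11.
|P ∖ Q| = |P| − |P∩Q| = 21 − 11 = 10.00.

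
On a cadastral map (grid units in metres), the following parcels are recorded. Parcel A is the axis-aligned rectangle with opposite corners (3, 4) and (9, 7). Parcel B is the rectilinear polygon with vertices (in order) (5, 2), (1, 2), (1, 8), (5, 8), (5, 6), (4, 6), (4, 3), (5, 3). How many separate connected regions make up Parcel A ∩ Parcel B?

Parcel A ∩ Parcel B is a single connected region.

1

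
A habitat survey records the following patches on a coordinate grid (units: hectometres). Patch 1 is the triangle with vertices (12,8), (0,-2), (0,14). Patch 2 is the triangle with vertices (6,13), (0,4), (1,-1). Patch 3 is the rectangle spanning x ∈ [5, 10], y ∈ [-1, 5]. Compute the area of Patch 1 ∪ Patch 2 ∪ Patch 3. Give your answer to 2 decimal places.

121.58

By inclusion–exclusion:
Individual areas: |Patch 1| = 96, |Patch 2| = 19.5, |Patch 3| = 30.
|Patch 1∩Patch 2| = 19.1061.
|Patch 1∩Patch 3| = 4.8167.
|Patch 2∩Patch 3| = 0.
|Patch 1∩Patch 2∩Patch 3| = 0.
|Patch 1 ∪ Patch 2 ∪ Patch 3| = 145.5 − 23.9227 + 0 = 121.58.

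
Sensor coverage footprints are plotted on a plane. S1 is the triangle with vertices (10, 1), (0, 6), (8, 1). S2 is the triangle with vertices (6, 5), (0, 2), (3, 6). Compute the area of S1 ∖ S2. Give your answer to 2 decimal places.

|S1| = 5, |S1∩S2| = 0.6104.
|S1 ∖ S2| = |S1| − |S1∩S2| = 5 − 0.6104 = 4.39.

4.39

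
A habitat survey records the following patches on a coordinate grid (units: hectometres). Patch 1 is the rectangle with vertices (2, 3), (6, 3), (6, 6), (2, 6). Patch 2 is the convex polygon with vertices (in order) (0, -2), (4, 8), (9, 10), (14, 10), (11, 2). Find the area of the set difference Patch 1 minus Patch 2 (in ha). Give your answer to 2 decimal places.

|Patch 1| = 12, |Patch 1∩Patch 2| = 10.2.
|Patch 1 ∖ Patch 2| = |Patch 1| − |Patch 1∩Patch 2| = 12 − 10.2 = 1.80.

1.80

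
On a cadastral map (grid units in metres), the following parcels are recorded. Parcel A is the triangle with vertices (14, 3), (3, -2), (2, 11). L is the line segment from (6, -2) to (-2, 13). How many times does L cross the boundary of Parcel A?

2

The segment meets the boundary at (2.494,4.573), (5.415,-0.902).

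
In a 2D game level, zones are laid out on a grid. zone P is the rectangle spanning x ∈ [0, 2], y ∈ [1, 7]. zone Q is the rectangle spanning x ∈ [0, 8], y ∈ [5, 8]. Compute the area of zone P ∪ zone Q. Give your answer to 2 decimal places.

32.00

By inclusion–exclusion:
Individual areas: |zone P| = 12, |zone Q| = 24.
|zone P∩zone Q|: x∈[0,2], y∈[5,7] → 2·2 = 4.
|zone P ∪ zone Q| = 36 − 4 = 32.00.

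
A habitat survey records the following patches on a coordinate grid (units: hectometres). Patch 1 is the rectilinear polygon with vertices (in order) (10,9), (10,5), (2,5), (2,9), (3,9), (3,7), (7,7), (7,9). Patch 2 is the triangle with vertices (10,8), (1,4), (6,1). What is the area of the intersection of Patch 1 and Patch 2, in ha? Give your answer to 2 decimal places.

7.55

The intersection is the polygon with vertices (3.25,5), (10,8), (8.286,5).
By the shoelace formula its area is 7.55.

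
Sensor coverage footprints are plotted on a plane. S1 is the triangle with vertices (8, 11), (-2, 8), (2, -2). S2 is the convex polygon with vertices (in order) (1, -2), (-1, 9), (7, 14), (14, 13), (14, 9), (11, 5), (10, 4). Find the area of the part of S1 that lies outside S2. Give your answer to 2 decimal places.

3.62

|S1| = 56, |S1∩S2| = 52.3823.
|S1 ∖ S2| = |S1| − |S1∩S2| = 56 − 52.3823 = 3.62.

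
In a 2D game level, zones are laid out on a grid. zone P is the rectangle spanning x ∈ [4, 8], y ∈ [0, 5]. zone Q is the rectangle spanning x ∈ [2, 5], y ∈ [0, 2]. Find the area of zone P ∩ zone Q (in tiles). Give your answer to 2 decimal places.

2.00

|zone P∩zone Q|: x∈[4,5], y∈[0,2] → 1·2 = 2.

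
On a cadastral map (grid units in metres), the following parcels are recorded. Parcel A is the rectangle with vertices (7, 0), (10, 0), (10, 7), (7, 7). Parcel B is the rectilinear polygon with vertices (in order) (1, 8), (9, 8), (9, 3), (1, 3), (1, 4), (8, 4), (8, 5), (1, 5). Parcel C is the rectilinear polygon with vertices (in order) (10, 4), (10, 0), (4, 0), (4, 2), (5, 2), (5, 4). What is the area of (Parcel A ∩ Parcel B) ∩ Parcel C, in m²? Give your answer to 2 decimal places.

The region (Parcel A ∩ Parcel B) ∩ Parcel C is the polygon with vertices (9,3), (7,3), (7,4), (8,4), (9,4).
By the shoelace formula its area is 2.00.

2.00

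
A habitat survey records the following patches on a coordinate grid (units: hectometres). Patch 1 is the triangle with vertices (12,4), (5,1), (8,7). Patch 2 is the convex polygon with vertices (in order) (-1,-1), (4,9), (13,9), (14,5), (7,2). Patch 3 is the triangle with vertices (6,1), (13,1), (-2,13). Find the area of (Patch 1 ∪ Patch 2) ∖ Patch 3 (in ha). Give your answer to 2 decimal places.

|Patch 1 ∪ Patch 2| = 80.5793.
|(Patch 1 ∪ Patch 2) ∩ Patch 3| = 24.0936.
|(Patch 1 ∪ Patch 2) ∖ Patch 3| = 80.5793 − 24.0936 = 56.49.

56.49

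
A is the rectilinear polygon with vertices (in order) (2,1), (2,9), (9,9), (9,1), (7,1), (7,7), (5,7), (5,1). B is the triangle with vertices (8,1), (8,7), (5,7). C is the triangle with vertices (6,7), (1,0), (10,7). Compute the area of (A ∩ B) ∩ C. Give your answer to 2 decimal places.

|A ∩ B| = 5.
|(A ∩ B) ∩ C| = 1.94.

1.94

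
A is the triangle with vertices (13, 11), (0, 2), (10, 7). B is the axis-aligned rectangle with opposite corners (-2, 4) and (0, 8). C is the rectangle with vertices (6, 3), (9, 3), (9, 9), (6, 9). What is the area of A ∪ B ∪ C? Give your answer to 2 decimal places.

By inclusion–exclusion:
Individual areas: |A| = 12.5, |B| = 8, |C| = 18.
|A∩B| = 0.
|A∩C| = 4.3269.
|B∩C| = 0 (no overlap).
|A∩B∩C| = 0.
|A ∪ B ∪ C| = 38.5 − 4.3269 + 0 = 34.17.

34.17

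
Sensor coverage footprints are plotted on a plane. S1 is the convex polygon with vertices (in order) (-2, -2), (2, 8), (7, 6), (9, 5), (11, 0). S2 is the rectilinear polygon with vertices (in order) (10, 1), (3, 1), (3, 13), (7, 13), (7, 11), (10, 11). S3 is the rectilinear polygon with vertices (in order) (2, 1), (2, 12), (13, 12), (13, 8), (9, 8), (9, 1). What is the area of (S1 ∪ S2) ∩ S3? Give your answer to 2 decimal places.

|S1 ∪ S2| = 119.05.
|(S1 ∪ S2) ∩ S3| = 73.80.

73.80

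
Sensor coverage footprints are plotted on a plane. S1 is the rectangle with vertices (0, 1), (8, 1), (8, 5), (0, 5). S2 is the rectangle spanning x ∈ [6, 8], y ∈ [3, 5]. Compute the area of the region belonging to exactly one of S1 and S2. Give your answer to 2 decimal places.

|S1∩S2|: x∈[6,8], y∈[3,5] → 2·2 = 4.
|S1 △ S2| = |S1| + |S2| − 2·|S1∩S2| = 32 + 4 − 8 = 28.00.

28.00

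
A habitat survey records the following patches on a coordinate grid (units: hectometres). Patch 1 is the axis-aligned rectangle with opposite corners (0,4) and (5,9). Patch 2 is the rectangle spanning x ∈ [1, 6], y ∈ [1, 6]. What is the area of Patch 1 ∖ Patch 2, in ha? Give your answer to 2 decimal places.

|Patch 1∩Patch 2|: x∈[1,5], y∈[4,6] → 4·2 = 8.
|Patch 1| = 25.
|Patch 1 ∖ Patch 2| = |Patch 1| − |Patch 1∩Patch 2| = 25 − 8 = 17.00.

17.00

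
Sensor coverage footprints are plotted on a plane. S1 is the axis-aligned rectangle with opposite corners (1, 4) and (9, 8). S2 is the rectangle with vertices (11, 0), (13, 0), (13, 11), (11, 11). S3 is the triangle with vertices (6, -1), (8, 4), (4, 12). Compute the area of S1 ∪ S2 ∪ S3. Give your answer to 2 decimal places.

By inclusion–exclusion:
Individual areas: |S1| = 32, |S2| = 22, |S3| = 18.
|S1∩S2| = 0 (no overlap).
|S1∩S3| = 8.3077.
|S2∩S3| = 0.
|S1∩S2∩S3| = 0.
|S1 ∪ S2 ∪ S3| = 72 − 8.3077 + 0 = 63.69.

63.69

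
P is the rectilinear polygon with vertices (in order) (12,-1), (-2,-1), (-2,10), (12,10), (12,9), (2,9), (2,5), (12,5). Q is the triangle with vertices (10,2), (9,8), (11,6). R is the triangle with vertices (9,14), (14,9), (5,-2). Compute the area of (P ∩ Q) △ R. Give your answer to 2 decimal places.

|P ∩ Q| = 1.875.
|(P ∩ Q) ∩ R| = 0.7647.
|(P ∩ Q) △ R| = 1.875 + 50 − 1.5294 = 50.35.

50.35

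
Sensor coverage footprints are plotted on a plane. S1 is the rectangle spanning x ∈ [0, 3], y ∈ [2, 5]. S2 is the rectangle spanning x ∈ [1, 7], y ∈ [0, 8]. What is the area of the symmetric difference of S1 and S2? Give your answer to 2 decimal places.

|S1∩S2|: x∈[1,3], y∈[2,5] → 2·3 = 6.
|S1 △ S2| = |S1| + |S2| − 2·|S1∩S2| = 9 + 48 − 12 = 45.00.

45.00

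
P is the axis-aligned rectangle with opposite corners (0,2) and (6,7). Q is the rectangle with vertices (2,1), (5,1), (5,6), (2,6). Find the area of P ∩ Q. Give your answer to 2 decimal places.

|P∩Q|: x∈[2,5], y∈[2,6] → 3·4 = 12.

12.00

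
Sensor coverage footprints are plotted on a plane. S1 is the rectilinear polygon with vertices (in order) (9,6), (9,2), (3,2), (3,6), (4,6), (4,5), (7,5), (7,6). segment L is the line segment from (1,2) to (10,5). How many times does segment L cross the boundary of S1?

The segment meets the boundary at (9,4.667), (3,2.667).

2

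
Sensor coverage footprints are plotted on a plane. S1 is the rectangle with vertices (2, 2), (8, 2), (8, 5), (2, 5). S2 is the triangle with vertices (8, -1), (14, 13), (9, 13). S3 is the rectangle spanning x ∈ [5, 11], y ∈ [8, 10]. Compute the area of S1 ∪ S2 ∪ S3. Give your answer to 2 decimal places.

60.43

By inclusion–exclusion:
Individual areas: |S1| = 18, |S2| = 35, |S3| = 12.
|S1∩S2| = 0.
|S1∩S3| = 0 (no overlap).
|S2∩S3| = 4.5714.
|S1∩S2∩S3| = 0.
|S1 ∪ S2 ∪ S3| = 65 − 4.5714 + 0 = 60.43.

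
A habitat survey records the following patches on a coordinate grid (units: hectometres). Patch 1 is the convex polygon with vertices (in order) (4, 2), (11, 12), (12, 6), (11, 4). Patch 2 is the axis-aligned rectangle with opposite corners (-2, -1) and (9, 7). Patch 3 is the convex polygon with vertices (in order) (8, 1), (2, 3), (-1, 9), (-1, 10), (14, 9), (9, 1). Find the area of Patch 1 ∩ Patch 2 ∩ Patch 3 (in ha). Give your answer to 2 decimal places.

12.62

The intersection is the polygon with vertices (9,7), (9,3.429), (4.538,2.154), (4.189,2.27), (7.5,7).
By the shoelace formula its area is 12.62.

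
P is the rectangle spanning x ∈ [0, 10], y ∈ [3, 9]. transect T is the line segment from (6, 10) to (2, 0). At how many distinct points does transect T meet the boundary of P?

2

The segment meets the boundary at (3.2,3), (5.6,9).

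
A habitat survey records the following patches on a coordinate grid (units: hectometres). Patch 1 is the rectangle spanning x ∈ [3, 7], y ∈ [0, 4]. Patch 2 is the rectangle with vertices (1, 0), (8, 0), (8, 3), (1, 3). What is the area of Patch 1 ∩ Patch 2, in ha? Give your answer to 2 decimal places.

|Patch 1∩Patch 2|: x∈[3,7], y∈[0,3] → 4·3 = 12.

12.00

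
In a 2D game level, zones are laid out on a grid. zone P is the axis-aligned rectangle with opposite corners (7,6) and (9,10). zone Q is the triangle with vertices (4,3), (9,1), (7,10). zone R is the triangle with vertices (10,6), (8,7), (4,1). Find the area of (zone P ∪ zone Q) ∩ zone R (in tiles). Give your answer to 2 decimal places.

The region (zone P ∪ zone Q) ∩ zone R is the polygon with vertices (9,6), (7.889,6), (8.219,4.516), (5.622,2.351), (5.053,2.579), (8,7), (9,6.5).
By the shoelace formula its area is 5.61.

5.61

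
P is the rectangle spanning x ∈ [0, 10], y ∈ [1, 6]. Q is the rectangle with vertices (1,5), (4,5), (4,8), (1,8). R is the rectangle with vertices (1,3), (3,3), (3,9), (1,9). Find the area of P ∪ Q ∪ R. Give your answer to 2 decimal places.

58.00

By inclusion–exclusion:
Individual areas: |P| = 50, |Q| = 9, |R| = 12.
|P∩Q|: x∈[1,4], y∈[5,6] → 3·1 = 3.
|P∩R|: x∈[1,3], y∈[3,6] → 2·3 = 6.
|Q∩R|: x∈[1,3], y∈[5,8] → 2·3 = 6.
|P∩Q∩R| = 2.
|P ∪ Q ∪ R| = 71 − 15 + 2 = 58.00.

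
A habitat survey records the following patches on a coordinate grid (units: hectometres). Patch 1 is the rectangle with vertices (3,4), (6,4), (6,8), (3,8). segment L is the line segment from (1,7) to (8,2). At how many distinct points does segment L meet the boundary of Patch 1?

2

The segment meets the boundary at (5.2,4), (3,5.571).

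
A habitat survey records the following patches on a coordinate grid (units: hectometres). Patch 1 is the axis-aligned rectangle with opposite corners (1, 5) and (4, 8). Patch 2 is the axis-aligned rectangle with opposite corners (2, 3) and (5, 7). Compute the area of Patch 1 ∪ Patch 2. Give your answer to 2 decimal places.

17.00

By inclusion–exclusion:
Individual areas: |Patch 1| = 9, |Patch 2| = 12.
|Patch 1∩Patch 2|: x∈[2,4], y∈[5,7] → 2·2 = 4.
|Patch 1 ∪ Patch 2| = 21 − 4 = 17.00.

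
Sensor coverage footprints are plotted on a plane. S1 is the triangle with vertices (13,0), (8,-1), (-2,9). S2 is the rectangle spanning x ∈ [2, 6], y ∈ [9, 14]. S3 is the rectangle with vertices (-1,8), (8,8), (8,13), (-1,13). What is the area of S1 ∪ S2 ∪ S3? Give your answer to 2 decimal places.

78.87

By inclusion–exclusion:
Individual areas: |S1| = 30, |S2| = 20, |S3| = 45.
|S1∩S2| = 0.
|S1∩S3| = 0.1333.
|S2∩S3|: x∈[2,6], y∈[9,13] → 4·4 = 16.
|S1∩S2∩S3| = 0.
|S1 ∪ S2 ∪ S3| = 95 − 16.1333 + 0 = 78.87.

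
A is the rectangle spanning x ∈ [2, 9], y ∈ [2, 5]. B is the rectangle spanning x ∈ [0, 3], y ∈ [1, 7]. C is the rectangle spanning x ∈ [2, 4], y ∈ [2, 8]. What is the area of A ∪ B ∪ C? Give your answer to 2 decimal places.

By inclusion–exclusion:
Individual areas: |A| = 21, |B| = 18, |C| = 12.
|A∩B|: x∈[2,3], y∈[2,5] → 1·3 = 3.
|A∩C|: x∈[2,4], y∈[2,5] → 2·3 = 6.
|B∩C|: x∈[2,3], y∈[2,7] → 1·5 = 5.
|A∩B∩C| = 3.
|A ∪ B ∪ C| = 51 − 14 + 3 = 40.00.

40.00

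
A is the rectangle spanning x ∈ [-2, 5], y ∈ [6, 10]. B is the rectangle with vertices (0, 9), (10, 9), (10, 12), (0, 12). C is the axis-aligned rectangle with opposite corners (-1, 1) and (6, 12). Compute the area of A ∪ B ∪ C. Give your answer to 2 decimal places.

93.00

By inclusion–exclusion:
Individual areas: |A| = 28, |B| = 30, |C| = 77.
|A∩B|: x∈[0,5], y∈[9,10] → 5·1 = 5.
|A∩C|: x∈[-1,5], y∈[6,10] → 6·4 = 24.
|B∩C|: x∈[0,6], y∈[9,12] → 6·3 = 18.
|A∩B∩C| = 5.
|A ∪ B ∪ C| = 135 − 47 + 5 = 93.00.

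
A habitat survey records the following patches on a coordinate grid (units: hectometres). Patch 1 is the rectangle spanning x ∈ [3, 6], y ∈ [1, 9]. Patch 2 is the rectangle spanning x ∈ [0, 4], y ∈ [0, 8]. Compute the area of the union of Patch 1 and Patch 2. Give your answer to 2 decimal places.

49.00

By inclusion–exclusion:
Individual areas: |Patch 1| = 24, |Patch 2| = 32.
|Patch 1∩Patch 2|: x∈[3,4], y∈[1,8] → 1·7 = 7.
|Patch 1 ∪ Patch 2| = 56 − 7 = 49.00.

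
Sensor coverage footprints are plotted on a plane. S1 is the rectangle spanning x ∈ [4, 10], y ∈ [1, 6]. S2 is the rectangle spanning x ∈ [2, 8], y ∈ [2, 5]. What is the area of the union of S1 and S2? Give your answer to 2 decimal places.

By inclusion–exclusion:
Individual areas: |S1| = 30, |S2| = 18.
|S1∩S2|: x∈[4,8], y∈[2,5] → 4·3 = 12.
|S1 ∪ S2| = 48 − 12 = 36.00.

36.00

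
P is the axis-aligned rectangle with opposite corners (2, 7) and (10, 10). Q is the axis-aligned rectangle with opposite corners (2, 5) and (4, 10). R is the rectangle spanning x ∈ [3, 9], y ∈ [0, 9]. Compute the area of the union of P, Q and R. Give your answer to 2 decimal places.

68.00

By inclusion–exclusion:
Individual areas: |P| = 24, |Q| = 10, |R| = 54.
|P∩Q|: x∈[2,4], y∈[7,10] → 2·3 = 6.
|P∩R|: x∈[3,9], y∈[7,9] → 6·2 = 12.
|Q∩R|: x∈[3,4], y∈[5,9] → 1·4 = 4.
|P∩Q∩R| = 2.
|P ∪ Q ∪ R| = 88 − 22 + 2 = 68.00.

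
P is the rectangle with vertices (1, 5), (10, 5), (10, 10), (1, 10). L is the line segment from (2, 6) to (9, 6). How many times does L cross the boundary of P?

0

The segment lies entirely inside P and never meets its boundary.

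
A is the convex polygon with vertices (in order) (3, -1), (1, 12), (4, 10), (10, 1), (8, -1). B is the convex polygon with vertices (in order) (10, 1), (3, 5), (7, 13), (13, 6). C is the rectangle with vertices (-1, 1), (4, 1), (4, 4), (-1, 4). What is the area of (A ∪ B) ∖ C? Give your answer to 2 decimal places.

|A ∪ B| = 104.7857.
|(A ∪ B) ∩ C| = 4.6154.
|(A ∪ B) ∖ C| = 104.7857 − 4.6154 = 100.17.

100.17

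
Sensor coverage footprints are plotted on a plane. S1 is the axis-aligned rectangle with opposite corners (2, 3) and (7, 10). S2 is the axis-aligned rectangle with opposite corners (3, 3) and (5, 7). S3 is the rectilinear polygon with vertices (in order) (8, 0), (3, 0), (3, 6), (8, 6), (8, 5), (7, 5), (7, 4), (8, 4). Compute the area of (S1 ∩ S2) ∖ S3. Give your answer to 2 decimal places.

|S1 ∩ S2| = 8.
|(S1 ∩ S2) ∩ S3| = 6.
|(S1 ∩ S2) ∖ S3| = 8 − 6 = 2.00.

2.00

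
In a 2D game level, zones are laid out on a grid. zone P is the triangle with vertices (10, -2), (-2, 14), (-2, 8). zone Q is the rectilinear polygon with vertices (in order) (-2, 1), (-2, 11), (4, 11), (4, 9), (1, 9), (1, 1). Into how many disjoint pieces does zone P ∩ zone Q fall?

1

zone P ∩ zone Q is a single connected region.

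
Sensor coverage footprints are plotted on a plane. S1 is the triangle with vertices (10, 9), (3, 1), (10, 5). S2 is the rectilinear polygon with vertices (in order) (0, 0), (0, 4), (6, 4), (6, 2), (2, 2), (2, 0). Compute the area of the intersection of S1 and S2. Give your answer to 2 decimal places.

The intersection is the polygon with vertices (5.625,4), (6,4), (6,2.714), (4.75,2), (3.875,2).
By the shoelace formula its area is 2.05.

2.05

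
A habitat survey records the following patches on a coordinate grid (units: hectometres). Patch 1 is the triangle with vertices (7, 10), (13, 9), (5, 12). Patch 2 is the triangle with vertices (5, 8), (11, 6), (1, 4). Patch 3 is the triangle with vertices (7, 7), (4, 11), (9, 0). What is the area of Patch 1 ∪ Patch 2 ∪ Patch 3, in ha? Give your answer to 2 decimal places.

By inclusion–exclusion:
Individual areas: |Patch 1| = 5, |Patch 2| = 16, |Patch 3| = 6.5.
|Patch 1∩Patch 2| = 0.
|Patch 1∩Patch 3| = 0.
|Patch 2∩Patch 3| = 2.5537.
|Patch 1∩Patch 2∩Patch 3| = 0.
|Patch 1 ∪ Patch 2 ∪ Patch 3| = 27.5 − 2.5537 + 0 = 24.95.

24.95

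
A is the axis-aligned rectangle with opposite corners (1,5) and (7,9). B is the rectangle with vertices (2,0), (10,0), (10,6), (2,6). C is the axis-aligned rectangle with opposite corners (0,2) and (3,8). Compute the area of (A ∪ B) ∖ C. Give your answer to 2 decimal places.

|A ∪ B| = 67.
|(A ∪ B) ∩ C| = 9.
|(A ∪ B) ∖ C| = 67 − 9 = 58.00.

58.00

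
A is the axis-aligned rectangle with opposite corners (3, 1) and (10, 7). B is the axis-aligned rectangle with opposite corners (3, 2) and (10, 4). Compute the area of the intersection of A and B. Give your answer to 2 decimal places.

14.00

|A∩B|: x∈[3,10], y∈[2,4] → 7·2 = 14.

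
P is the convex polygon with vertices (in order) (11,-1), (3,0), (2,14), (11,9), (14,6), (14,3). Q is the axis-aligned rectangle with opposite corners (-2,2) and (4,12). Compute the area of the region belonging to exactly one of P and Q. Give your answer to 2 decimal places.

|P| = 120, |Q| = 60, |P∩Q| = 15.
|P △ Q| = |P| + |Q| − 2·|P∩Q| = 120 + 60 − 30 = 150.00.

150.00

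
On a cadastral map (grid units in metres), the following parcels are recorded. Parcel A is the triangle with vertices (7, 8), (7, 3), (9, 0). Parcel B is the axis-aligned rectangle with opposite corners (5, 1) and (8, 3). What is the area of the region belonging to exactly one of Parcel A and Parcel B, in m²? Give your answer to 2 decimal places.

9.50

|Parcel A| = 5, |Parcel B| = 6, |Parcel A∩Parcel B| = 0.75.
|Parcel A △ Parcel B| = |Parcel A| + |Parcel B| − 2·|Parcel A∩Parcel B| = 5 + 6 − 1.5 = 9.50.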